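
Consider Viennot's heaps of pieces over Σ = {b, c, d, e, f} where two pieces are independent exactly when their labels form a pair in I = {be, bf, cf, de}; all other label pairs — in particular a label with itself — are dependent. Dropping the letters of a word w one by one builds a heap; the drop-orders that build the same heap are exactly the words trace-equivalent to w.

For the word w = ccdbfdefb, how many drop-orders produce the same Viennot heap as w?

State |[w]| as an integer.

12

piece 0:c — minimal
piece 1:c rests on {0:c}
piece 2:d rests on {1:c}
piece 3:b rests on {2:d}
piece 4:f rests on {2:d}
piece 5:d rests on {3:b, 4:f}
piece 6:e rests on {4:f}
piece 7:f rests on {5:d, 6:e}
piece 8:b rests on {5:d}
minimal pieces: {0:c}
ways to finish when only these pieces remain (= sum over removing one remaining piece with nothing left below it):
  1 left: {7}→1  {8}→1
  2 left: {6,7}→1  {7,8}→2
  3 left: {5,7,8}→2  {6,7,8}→3
  4 left: {3,5,7,8}→2  {5,6,7,8}→5
  5 left: {3,5,6,7,8}→7  {4,5,6,7,8}→5
  6 left: {3,4,5,6,7,8}→12
  7 left: {2,3,4,5,6,7,8}→12
  placing 0:c first → 12 extensions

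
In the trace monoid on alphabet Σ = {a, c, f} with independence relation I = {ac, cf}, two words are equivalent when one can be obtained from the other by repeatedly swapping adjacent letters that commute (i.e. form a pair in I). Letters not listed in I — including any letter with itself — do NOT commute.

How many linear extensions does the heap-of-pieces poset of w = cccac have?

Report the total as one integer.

5

drop 0:c onto floor
drop 1:c onto {0:c}
drop 2:c onto {1:c}
drop 3:a onto floor
drop 4:c onto {2:c}
ground layer = {0:c, 3:a}
drop-orders for the pieces not yet dropped (sum over which currently-grounded one goes next):
  1 to go: {3} 1  {4} 1
  2 to go: {2,4} 1  {3,4} 2
  3 to go: {1,2,4} 1  {2,3,4} 3
  if 0:c drops first: 4 orders
  if 3:a drops first: 1 orders
heap linearizations: 5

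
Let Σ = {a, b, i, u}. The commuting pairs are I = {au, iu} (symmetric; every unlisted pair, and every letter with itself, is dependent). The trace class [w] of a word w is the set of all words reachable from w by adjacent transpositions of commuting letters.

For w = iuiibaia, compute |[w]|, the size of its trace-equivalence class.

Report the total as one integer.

4

0(i) covers ∅
1(u) covers ∅
2(i) covers 0:i
3(i) covers 2:i
4(b) covers 1:u, 3:i
5(a) covers 4:b
6(i) covers 5:a
7(a) covers 6:i
floor of heap: 0:i, 1:u
completions by unplaced set U, small U first (add the entries for U minus each lowest piece of U):
  |U|=1: {7}:1
  |U|=2: {6,7}:1
  |U|=3: {5,6,7}:1
  |U|=4: {4,5,6,7}:1
  |U|=5: {1,4,5,6,7}:1  {3,4,5,6,7}:1
  |U|=6: {1,3,4,5,6,7}:2  {2,3,4,5,6,7}:1
  start at 0(i): 3
  start at 1(u): 1
sum over floor = 4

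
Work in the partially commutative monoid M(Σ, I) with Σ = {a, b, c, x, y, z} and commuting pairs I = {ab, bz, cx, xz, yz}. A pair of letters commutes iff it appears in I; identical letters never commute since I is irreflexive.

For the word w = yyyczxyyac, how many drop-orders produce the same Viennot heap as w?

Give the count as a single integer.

piece 0:y — minimal
piece 1:y rests on {0:y}
piece 2:y rests on {1:y}
piece 3:c rests on {2:y}
piece 4:z rests on {3:c}
piece 5:x rests on {2:y}
piece 6:y rests on {3:c, 5:x}
piece 7:y rests on {6:y}
piece 8:a rests on {4:z, 7:y}
piece 9:c rests on {8:a}
minimal pieces: {0:y}
ways to finish when only these pieces remain (= sum over removing one remaining piece with nothing left below it):
  1 left: {9}→1
  2 left: {8,9}→1
  3 left: {4,8,9}→1  {7,8,9}→1
  4 left: {4,7,8,9}→2  {6,7,8,9}→1
  5 left: {4,6,7,8,9}→3  {5,6,7,8,9}→1
  6 left: {3,4,6,7,8,9}→3  {4,5,6,7,8,9}→4
  7 left: {3,4,5,6,7,8,9}→7
  8 left: {2,3,4,5,6,7,8,9}→7
  placing 0:y first → 7 extensions

7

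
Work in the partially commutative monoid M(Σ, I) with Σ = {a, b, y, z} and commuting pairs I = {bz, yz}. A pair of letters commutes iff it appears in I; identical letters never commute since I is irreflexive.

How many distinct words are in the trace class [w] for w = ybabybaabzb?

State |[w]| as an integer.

piece 0:y — minimal
piece 1:b rests on {0:y}
piece 2:a rests on {1:b}
piece 3:b rests on {2:a}
piece 4:y rests on {3:b}
piece 5:b rests on {4:y}
piece 6:a rests on {5:b}
piece 7:a rests on {6:a}
piece 8:b rests on {7:a}
piece 9:z rests on {7:a}
piece 10:b rests on {8:b}
minimal pieces: {0:y}
ways to finish when only these pieces remain (= sum over removing one remaining piece with nothing left below it):
  1 left: {9}→1  {10}→1
  2 left: {8,10}→1  {9,10}→2
  3 left: {8,9,10}→3
  4 left: {7,8,9,10}→3
  5 left: {6,7,8,9,10}→3
  6 left: {5,6,7,8,9,10}→3
  7 left: {4,5,6,7,8,9,10}→3
  8 left: {3,4,5,6,7,8,9,10}→3
  9 left: {2,3,4,5,6,7,8,9,10}→3
  placing 0:y first → 3 extensions

3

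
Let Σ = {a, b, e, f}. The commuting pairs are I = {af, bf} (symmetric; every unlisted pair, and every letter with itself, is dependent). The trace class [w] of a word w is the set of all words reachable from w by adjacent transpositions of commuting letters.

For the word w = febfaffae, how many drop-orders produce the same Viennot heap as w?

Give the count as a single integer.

20

0(f) covers ∅
1(e) covers 0:f
2(b) covers 1:e
3(f) covers 1:e
4(a) covers 2:b
5(f) covers 3:f
6(f) covers 5:f
7(a) covers 4:a
8(e) covers 6:f, 7:a
floor of heap: 0:f
completions by unplaced set U, small U first (add the entries for U minus each lowest piece of U):
  |U|=1: {8}:1
  |U|=2: {6,8}:1  {7,8}:1
  |U|=3: {4,7,8}:1  {5,6,8}:1  {6,7,8}:2
  |U|=4: {2,4,7,8}:1  {3,5,6,8}:1  {4,6,7,8}:3  {5,6,7,8}:3
  |U|=5: {2,4,6,7,8}:4  {3,5,6,7,8}:4  {4,5,6,7,8}:6
  |U|=6: {2,4,5,6,7,8}:10  {3,4,5,6,7,8}:10
  |U|=7: {2,3,4,5,6,7,8}:20
  start at 0(f): 20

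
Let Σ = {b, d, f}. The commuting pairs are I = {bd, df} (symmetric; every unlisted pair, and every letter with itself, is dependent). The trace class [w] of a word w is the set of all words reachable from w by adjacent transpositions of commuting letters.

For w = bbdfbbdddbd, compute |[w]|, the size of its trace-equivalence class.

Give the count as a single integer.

462

#0=b has no predecessor
#1=b depends on [0:b]
#2=d has no predecessor
#3=f depends on [1:b]
#4=b depends on [3:f]
#5=b depends on [4:b]
#6=d depends on [2:d]
#7=d depends on [6:d]
#8=d depends on [7:d]
#9=b depends on [5:b]
#10=d depends on [8:d]
sources: [0:b, 2:d]
N(rest) = Σ N(rest − s) over sources s of rest; N(one piece) = 1:
  size 1 → [9]=1  [10]=1
  size 2 → [5,9]=1  [8,10]=1  [9,10]=2
  size 3 → [4,5,9]=1  [5,9,10]=3  [7,8,10]=1  [8,9,10]=3
  size 4 → [3,4,5,9]=1  [4,5,9,10]=4  [5,8,9,10]=6  [6,7,8,10]=1  [7,8,9,10]=4
  size 5 → [1,3,4,5,9]=1  [2,6,7,8,10]=1  [3,4,5,9,10]=5  [4,5,8,9,10]=10  [5,7,8,9,10]=10  [6,7,8,9,10]=5
  size 6 → [0,1,3,4,5,9]=1  [1,3,4,5,9,10]=6  [2,6,7,8,9,10]=6  [3,4,5,8,9,10]=15  [4,5,7,8,9,10]=20  [5,6,7,8,9,10]=15
  size 7 → [0,1,3,4,5,9,10]=7  [1,3,4,5,8,9,10]=21  [2,5,6,7,8,9,10]=21  [3,4,5,7,8,9,10]=35  [4,5,6,7,8,9,10]=35
  size 8 → [0,1,3,4,5,8,9,10]=28  [1,3,4,5,7,8,9,10]=56  [2,4,5,6,7,8,9,10]=56  [3,4,5,6,7,8,9,10]=70
  size 9 → [0,1,3,4,5,7,8,9,10]=84  [1,3,4,5,6,7,8,9,10]=126  [2,3,4,5,6,7,8,9,10]=126
  first=0(b) contributes 252
  first=2(d) contributes 210
|[w]| = 462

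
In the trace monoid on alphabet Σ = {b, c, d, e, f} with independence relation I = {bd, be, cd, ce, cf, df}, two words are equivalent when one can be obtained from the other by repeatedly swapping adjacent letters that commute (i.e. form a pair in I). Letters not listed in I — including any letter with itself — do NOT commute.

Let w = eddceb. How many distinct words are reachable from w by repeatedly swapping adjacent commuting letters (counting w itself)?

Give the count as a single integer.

15

0(e) covers ∅
1(d) covers 0:e
2(d) covers 1:d
3(c) covers ∅
4(e) covers 2:d
5(b) covers 3:c
floor of heap: 0:e, 3:c
completions by unplaced set U, small U first (add the entries for U minus each lowest piece of U):
  |U|=1: {4}:1  {5}:1
  |U|=2: {2,4}:1  {3,5}:1  {4,5}:2
  |U|=3: {1,2,4}:1  {2,4,5}:3  {3,4,5}:3
  |U|=4: {0,1,2,4}:1  {1,2,4,5}:4  {2,3,4,5}:6
  start at 0(e): 10
  start at 3(c): 5
sum over floor = 15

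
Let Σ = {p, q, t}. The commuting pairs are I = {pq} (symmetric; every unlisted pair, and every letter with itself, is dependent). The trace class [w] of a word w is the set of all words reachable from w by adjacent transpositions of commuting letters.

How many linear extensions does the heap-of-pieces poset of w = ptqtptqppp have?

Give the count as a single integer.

piece 0:p — minimal
piece 1:t rests on {0:p}
piece 2:q rests on {1:t}
piece 3:t rests on {2:q}
piece 4:p rests on {3:t}
piece 5:t rests on {4:p}
piece 6:q rests on {5:t}
piece 7:p rests on {5:t}
piece 8:p rests on {7:p}
piece 9:p rests on {8:p}
minimal pieces: {0:p}
ways to finish when only these pieces remain (= sum over removing one remaining piece with nothing left below it):
  1 left: {6}→1  {9}→1
  2 left: {6,9}→2  {8,9}→1
  3 left: {6,8,9}→3  {7,8,9}→1
  4 left: {6,7,8,9}→4
  5 left: {5,6,7,8,9}→4
  6 left: {4,5,6,7,8,9}→4
  7 left: {3,4,5,6,7,8,9}→4
  8 left: {2,3,4,5,6,7,8,9}→4
  placing 0:p first → 4 extensions

4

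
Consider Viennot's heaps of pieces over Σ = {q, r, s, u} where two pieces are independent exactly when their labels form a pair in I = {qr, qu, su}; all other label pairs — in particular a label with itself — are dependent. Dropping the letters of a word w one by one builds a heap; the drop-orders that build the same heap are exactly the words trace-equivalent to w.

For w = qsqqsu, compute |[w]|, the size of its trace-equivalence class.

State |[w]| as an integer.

6

0(q) covers ∅
1(s) covers 0:q
2(q) covers 1:s
3(q) covers 2:q
4(s) covers 3:q
5(u) covers ∅
floor of heap: 0:q, 5:u
completions by unplaced set U, small U first (add the entries for U minus each lowest piece of U):
  |U|=1: {4}:1  {5}:1
  |U|=2: {3,4}:1  {4,5}:2
  |U|=3: {2,3,4}:1  {3,4,5}:3
  |U|=4: {1,2,3,4}:1  {2,3,4,5}:4
  start at 0(q): 5
  start at 5(u): 1
sum over floor = 6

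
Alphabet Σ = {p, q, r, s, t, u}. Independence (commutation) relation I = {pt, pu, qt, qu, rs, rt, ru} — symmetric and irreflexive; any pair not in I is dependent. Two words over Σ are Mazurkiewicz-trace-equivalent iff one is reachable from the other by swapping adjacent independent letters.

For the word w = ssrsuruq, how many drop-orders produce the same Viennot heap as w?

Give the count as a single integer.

46

0(s) covers ∅
1(s) covers 0:s
2(r) covers ∅
3(s) covers 1:s
4(u) covers 3:s
5(r) covers 2:r
6(u) covers 4:u
7(q) covers 3:s, 5:r
floor of heap: 0:s, 2:r
completions by unplaced set U, small U first (add the entries for U minus each lowest piece of U):
  |U|=1: {6}:1  {7}:1
  |U|=2: {4,6}:1  {5,7}:1  {6,7}:2
  |U|=3: {2,5,7}:1  {4,6,7}:3  {5,6,7}:3
  |U|=4: {2,5,6,7}:4  {3,4,6,7}:3  {4,5,6,7}:6
  |U|=5: {1,3,4,6,7}:3  {2,4,5,6,7}:10  {3,4,5,6,7}:9
  |U|=6: {0,1,3,4,6,7}:3  {1,3,4,5,6,7}:12  {2,3,4,5,6,7}:19
  start at 0(s): 31
  start at 2(r): 15
sum over floor = 46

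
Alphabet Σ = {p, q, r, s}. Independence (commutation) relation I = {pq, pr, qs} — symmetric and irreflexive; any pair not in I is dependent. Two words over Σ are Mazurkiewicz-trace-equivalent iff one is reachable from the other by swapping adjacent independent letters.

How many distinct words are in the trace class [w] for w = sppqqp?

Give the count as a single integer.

15

piece 0:s — minimal
piece 1:p rests on {0:s}
piece 2:p rests on {1:p}
piece 3:q — minimal
piece 4:q rests on {3:q}
piece 5:p rests on {2:p}
minimal pieces: {0:s, 3:q}
ways to finish when only these pieces remain (= sum over removing one remaining piece with nothing left below it):
  1 left: {4}→1  {5}→1
  2 left: {2,5}→1  {3,4}→1  {4,5}→2
  3 left: {1,2,5}→1  {2,4,5}→3  {3,4,5}→3
  4 left: {0,1,2,5}→1  {1,2,4,5}→4  {2,3,4,5}→6
  placing 0:s first → 10 extensions
  placing 3:q first → 5 extensions
total linear extensions = 15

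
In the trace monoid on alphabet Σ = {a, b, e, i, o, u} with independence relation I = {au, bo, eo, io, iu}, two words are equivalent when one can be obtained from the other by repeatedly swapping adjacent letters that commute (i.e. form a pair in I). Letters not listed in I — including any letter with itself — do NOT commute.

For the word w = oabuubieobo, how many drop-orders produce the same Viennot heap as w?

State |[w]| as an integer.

drop 0:o onto floor
drop 1:a onto {0:o}
drop 2:b onto {1:a}
drop 3:u onto {2:b}
drop 4:u onto {3:u}
drop 5:b onto {4:u}
drop 6:i onto {5:b}
drop 7:e onto {6:i}
drop 8:o onto {4:u}
drop 9:b onto {7:e}
drop 10:o onto {8:o}
ground layer = {0:o}
drop-orders for the pieces not yet dropped (sum over which currently-grounded one goes next):
  1 to go: {9} 1  {10} 1
  2 to go: {7,9} 1  {8,10} 1  {9,10} 2
  3 to go: {6,7,9} 1  {7,9,10} 3  {8,9,10} 3
  4 to go: {5,6,7,9} 1  {6,7,9,10} 4  {7,8,9,10} 6
  5 to go: {5,6,7,9,10} 5  {6,7,8,9,10} 10
  6 to go: {5,6,7,8,9,10} 15
  7 to go: {4,5,6,7,8,9,10} 15
  8 to go: {3,4,5,6,7,8,9,10} 15
  9 to go: {2,3,4,5,6,7,8,9,10} 15
  if 0:o drops first: 15 orders

15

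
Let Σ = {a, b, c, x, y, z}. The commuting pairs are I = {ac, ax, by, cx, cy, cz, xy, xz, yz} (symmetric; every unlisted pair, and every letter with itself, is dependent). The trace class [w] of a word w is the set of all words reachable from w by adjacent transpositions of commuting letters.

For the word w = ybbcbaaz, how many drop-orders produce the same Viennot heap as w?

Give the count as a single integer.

5

drop 0:y onto floor
drop 1:b onto floor
drop 2:b onto {1:b}
drop 3:c onto {2:b}
drop 4:b onto {3:c}
drop 5:a onto {0:y, 4:b}
drop 6:a onto {5:a}
drop 7:z onto {6:a}
ground layer = {0:y, 1:b}
drop-orders for the pieces not yet dropped (sum over which currently-grounded one goes next):
  1 to go: {7} 1
  2 to go: {6,7} 1
  3 to go: {5,6,7} 1
  4 to go: {0,5,6,7} 1  {4,5,6,7} 1
  5 to go: {0,4,5,6,7} 2  {3,4,5,6,7} 1
  6 to go: {0,3,4,5,6,7} 3  {2,3,4,5,6,7} 1
  if 0:y drops first: 1 orders
  if 1:b drops first: 4 orders
heap linearizations: 5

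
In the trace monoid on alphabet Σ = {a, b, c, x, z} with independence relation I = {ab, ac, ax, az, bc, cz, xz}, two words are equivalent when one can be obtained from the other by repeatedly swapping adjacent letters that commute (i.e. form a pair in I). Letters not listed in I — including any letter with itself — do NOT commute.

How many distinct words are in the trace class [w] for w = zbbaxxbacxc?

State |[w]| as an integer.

0(z) covers ∅
1(b) covers 0:z
2(b) covers 1:b
3(a) covers ∅
4(x) covers 2:b
5(x) covers 4:x
6(b) covers 5:x
7(a) covers 3:a
8(c) covers 5:x
9(x) covers 6:b, 8:c
10(c) covers 9:x
floor of heap: 0:z, 3:a
completions by unplaced set U, small U first (add the entries for U minus each lowest piece of U):
  |U|=1: {7}:1  {10}:1
  |U|=2: {3,7}:1  {7,10}:2  {9,10}:1
  |U|=3: {3,7,10}:3  {6,9,10}:1  {7,9,10}:3  {8,9,10}:1
  |U|=4: {3,7,9,10}:6  {6,7,9,10}:4  {6,8,9,10}:2  {7,8,9,10}:4
  |U|=5: {3,6,7,9,10}:10  {3,7,8,9,10}:10  {5,6,8,9,10}:2  {6,7,8,9,10}:10
  |U|=6: {3,6,7,8,9,10}:30  {4,5,6,8,9,10}:2  {5,6,7,8,9,10}:12
  |U|=7: {2,4,5,6,8,9,10}:2  {3,5,6,7,8,9,10}:42  {4,5,6,7,8,9,10}:14
  |U|=8: {1,2,4,5,6,8,9,10}:2  {2,4,5,6,7,8,9,10}:16  {3,4,5,6,7,8,9,10}:56
  |U|=9: {0,1,2,4,5,6,8,9,10}:2  {1,2,4,5,6,7,8,9,10}:18  {2,3,4,5,6,7,8,9,10}:72
  start at 0(z): 90
  start at 3(a): 20
sum over floor = 110

110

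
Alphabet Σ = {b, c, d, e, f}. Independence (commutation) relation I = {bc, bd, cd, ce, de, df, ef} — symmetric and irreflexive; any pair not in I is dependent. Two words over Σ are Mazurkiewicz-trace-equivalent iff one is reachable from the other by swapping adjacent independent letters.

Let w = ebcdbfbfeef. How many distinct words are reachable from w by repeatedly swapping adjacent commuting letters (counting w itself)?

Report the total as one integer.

drop 0:e onto floor
drop 1:b onto {0:e}
drop 2:c onto floor
drop 3:d onto floor
drop 4:b onto {1:b}
drop 5:f onto {2:c, 4:b}
drop 6:b onto {5:f}
drop 7:f onto {6:b}
drop 8:e onto {6:b}
drop 9:e onto {8:e}
drop 10:f onto {7:f}
ground layer = {0:e, 2:c, 3:d}
drop-orders for the pieces not yet dropped (sum over which currently-grounded one goes next):
  1 to go: {3} 1  {9} 1  {10} 1
  2 to go: {3,9} 2  {3,10} 2  {7,10} 1  {8,9} 1  {9,10} 2
  3 to go: {3,7,10} 3  {3,8,9} 3  {3,9,10} 6  {7,9,10} 3  {8,9,10} 3
  4 to go: {3,7,9,10} 12  {3,8,9,10} 12  {7,8,9,10} 6
  5 to go: {3,7,8,9,10} 30  {6,7,8,9,10} 6
  6 to go: {3,6,7,8,9,10} 36  {5,6,7,8,9,10} 6
  7 to go: {2,5,6,7,8,9,10} 6  {3,5,6,7,8,9,10} 42  {4,5,6,7,8,9,10} 6
  8 to go: {1,4,5,6,7,8,9,10} 6  {2,3,5,6,7,8,9,10} 48  {2,4,5,6,7,8,9,10} 12  {3,4,5,6,7,8,9,10} 48
  9 to go: {0,1,4,5,6,7,8,9,10} 6  {1,2,4,5,6,7,8,9,10} 18  {1,3,4,5,6,7,8,9,10} 54  {2,3,4,5,6,7,8,9,10} 108
  if 0:e drops first: 180 orders
  if 2:c drops first: 60 orders
  if 3:d drops first: 24 orders
heap linearizations: 264

264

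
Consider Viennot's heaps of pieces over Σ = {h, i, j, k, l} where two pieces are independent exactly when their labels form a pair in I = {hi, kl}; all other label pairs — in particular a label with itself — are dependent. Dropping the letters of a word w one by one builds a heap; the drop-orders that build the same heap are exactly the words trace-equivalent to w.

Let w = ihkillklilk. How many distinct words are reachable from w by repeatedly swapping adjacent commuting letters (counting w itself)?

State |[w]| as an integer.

16

0(i) covers ∅
1(h) covers ∅
2(k) covers 0:i, 1:h
3(i) covers 2:k
4(l) covers 3:i
5(l) covers 4:l
6(k) covers 3:i
7(l) covers 5:l
8(i) covers 6:k, 7:l
9(l) covers 8:i
10(k) covers 8:i
floor of heap: 0:i, 1:h
completions by unplaced set U, small U first (add the entries for U minus each lowest piece of U):
  |U|=1: {9}:1  {10}:1
  |U|=2: {9,10}:2
  |U|=3: {8,9,10}:2
  |U|=4: {6,8,9,10}:2  {7,8,9,10}:2
  |U|=5: {5,7,8,9,10}:2  {6,7,8,9,10}:4
  |U|=6: {4,5,7,8,9,10}:2  {5,6,7,8,9,10}:6
  |U|=7: {4,5,6,7,8,9,10}:8
  |U|=8: {3,4,5,6,7,8,9,10}:8
  |U|=9: {2,3,4,5,6,7,8,9,10}:8
  start at 0(i): 8
  start at 1(h): 8
sum over floor = 16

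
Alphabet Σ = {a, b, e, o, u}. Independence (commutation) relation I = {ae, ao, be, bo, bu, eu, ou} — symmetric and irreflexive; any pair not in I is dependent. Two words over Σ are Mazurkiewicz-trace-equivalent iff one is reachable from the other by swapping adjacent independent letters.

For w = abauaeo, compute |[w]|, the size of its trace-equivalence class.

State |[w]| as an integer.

piece 0:a — minimal
piece 1:b rests on {0:a}
piece 2:a rests on {1:b}
piece 3:u rests on {2:a}
piece 4:a rests on {3:u}
piece 5:e — minimal
piece 6:o rests on {5:e}
minimal pieces: {0:a, 5:e}
ways to finish when only these pieces remain (= sum over removing one remaining piece with nothing left below it):
  1 left: {4}→1  {6}→1
  2 left: {3,4}→1  {4,6}→2  {5,6}→1
  3 left: {2,3,4}→1  {3,4,6}→3  {4,5,6}→3
  4 left: {1,2,3,4}→1  {2,3,4,6}→4  {3,4,5,6}→6
  5 left: {0,1,2,3,4}→1  {1,2,3,4,6}→5  {2,3,4,5,6}→10
  placing 0:a first → 15 extensions
  placing 5:e first → 6 extensions
total linear extensions = 21

21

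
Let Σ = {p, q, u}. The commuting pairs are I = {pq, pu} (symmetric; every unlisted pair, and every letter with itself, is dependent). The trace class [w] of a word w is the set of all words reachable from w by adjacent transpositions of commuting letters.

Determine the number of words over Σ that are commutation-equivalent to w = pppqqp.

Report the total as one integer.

15

drop 0:p onto floor
drop 1:p onto {0:p}
drop 2:p onto {1:p}
drop 3:q onto floor
drop 4:q onto {3:q}
drop 5:p onto {2:p}
ground layer = {0:p, 3:q}
drop-orders for the pieces not yet dropped (sum over which currently-grounded one goes next):
  1 to go: {4} 1  {5} 1
  2 to go: {2,5} 1  {3,4} 1  {4,5} 2
  3 to go: {1,2,5} 1  {2,4,5} 3  {3,4,5} 3
  4 to go: {0,1,2,5} 1  {1,2,4,5} 4  {2,3,4,5} 6
  if 0:p drops first: 10 orders
  if 3:q drops first: 5 orders
heap linearizations: 15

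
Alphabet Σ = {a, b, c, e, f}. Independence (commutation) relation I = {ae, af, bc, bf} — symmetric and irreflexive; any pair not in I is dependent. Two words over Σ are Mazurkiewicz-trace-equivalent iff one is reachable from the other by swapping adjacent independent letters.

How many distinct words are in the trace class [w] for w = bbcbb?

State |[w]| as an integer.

5

drop 0:b onto floor
drop 1:b onto {0:b}
drop 2:c onto floor
drop 3:b onto {1:b}
drop 4:b onto {3:b}
ground layer = {0:b, 2:c}
drop-orders for the pieces not yet dropped (sum over which currently-grounded one goes next):
  1 to go: {2} 1  {4} 1
  2 to go: {2,4} 2  {3,4} 1
  3 to go: {1,3,4} 1  {2,3,4} 3
  if 0:b drops first: 4 orders
  if 2:c drops first: 1 orders
heap linearizations: 5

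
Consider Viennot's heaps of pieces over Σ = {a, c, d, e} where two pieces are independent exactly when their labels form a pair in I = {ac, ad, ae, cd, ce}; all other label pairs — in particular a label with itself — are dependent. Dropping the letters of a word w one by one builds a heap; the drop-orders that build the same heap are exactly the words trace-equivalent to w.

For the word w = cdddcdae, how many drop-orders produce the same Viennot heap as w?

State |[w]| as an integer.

drop 0:c onto floor
drop 1:d onto floor
drop 2:d onto {1:d}
drop 3:d onto {2:d}
drop 4:c onto {0:c}
drop 5:d onto {3:d}
drop 6:a onto floor
drop 7:e onto {5:d}
ground layer = {0:c, 1:d, 6:a}
drop-orders for the pieces not yet dropped (sum over which currently-grounded one goes next):
  1 to go: {4} 1  {6} 1  {7} 1
  2 to go: {0,4} 1  {4,6} 2  {4,7} 2  {5,7} 1  {6,7} 2
  3 to go: {0,4,6} 3  {0,4,7} 3  {3,5,7} 1  {4,5,7} 3  {4,6,7} 6  {5,6,7} 3
  4 to go: {0,4,5,7} 6  {0,4,6,7} 12  {2,3,5,7} 1  {3,4,5,7} 4  {3,5,6,7} 4  {4,5,6,7} 12
  5 to go: {0,3,4,5,7} 10  {0,4,5,6,7} 30  {1,2,3,5,7} 1  {2,3,4,5,7} 5  {2,3,5,6,7} 5  {3,4,5,6,7} 20
  6 to go: {0,2,3,4,5,7} 15  {0,3,4,5,6,7} 60  {1,2,3,4,5,7} 6  {1,2,3,5,6,7} 6  {2,3,4,5,6,7} 30
  if 0:c drops first: 42 orders
  if 1:d drops first: 105 orders
  if 6:a drops first: 21 orders
heap linearizations: 168

168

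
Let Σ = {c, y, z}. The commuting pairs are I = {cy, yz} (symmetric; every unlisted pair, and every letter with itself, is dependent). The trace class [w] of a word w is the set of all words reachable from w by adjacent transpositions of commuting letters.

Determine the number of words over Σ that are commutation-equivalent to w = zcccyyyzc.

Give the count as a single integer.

84

drop 0:z onto floor
drop 1:c onto {0:z}
drop 2:c onto {1:c}
drop 3:c onto {2:c}
drop 4:y onto floor
drop 5:y onto {4:y}
drop 6:y onto {5:y}
drop 7:z onto {3:c}
drop 8:c onto {7:z}
ground layer = {0:z, 4:y}
drop-orders for the pieces not yet dropped (sum over which currently-grounded one goes next):
  1 to go: {6} 1  {8} 1
  2 to go: {5,6} 1  {6,8} 2  {7,8} 1
  3 to go: {3,7,8} 1  {4,5,6} 1  {5,6,8} 3  {6,7,8} 3
  4 to go: {2,3,7,8} 1  {3,6,7,8} 4  {4,5,6,8} 4  {5,6,7,8} 6
  5 to go: {1,2,3,7,8} 1  {2,3,6,7,8} 5  {3,5,6,7,8} 10  {4,5,6,7,8} 10
  6 to go: {0,1,2,3,7,8} 1  {1,2,3,6,7,8} 6  {2,3,5,6,7,8} 15  {3,4,5,6,7,8} 20
  7 to go: {0,1,2,3,6,7,8} 7  {1,2,3,5,6,7,8} 21  {2,3,4,5,6,7,8} 35
  if 0:z drops first: 56 orders
  if 4:y drops first: 28 orders
heap linearizations: 84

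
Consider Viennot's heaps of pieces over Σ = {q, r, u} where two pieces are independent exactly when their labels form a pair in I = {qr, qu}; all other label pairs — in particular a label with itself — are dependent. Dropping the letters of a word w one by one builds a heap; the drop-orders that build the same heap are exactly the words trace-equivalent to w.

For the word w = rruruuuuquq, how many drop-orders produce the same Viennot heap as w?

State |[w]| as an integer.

0(r) covers ∅
1(r) covers 0:r
2(u) covers 1:r
3(r) covers 2:u
4(u) covers 3:r
5(u) covers 4:u
6(u) covers 5:u
7(u) covers 6:u
8(q) covers ∅
9(u) covers 7:u
10(q) covers 8:q
floor of heap: 0:r, 8:q
completions by unplaced set U, small U first (add the entries for U minus each lowest piece of U):
  |U|=1: {9}:1  {10}:1
  |U|=2: {7,9}:1  {8,10}:1  {9,10}:2
  |U|=3: {6,7,9}:1  {7,9,10}:3  {8,9,10}:3
  |U|=4: {5,6,7,9}:1  {6,7,9,10}:4  {7,8,9,10}:6
  |U|=5: {4,5,6,7,9}:1  {5,6,7,9,10}:5  {6,7,8,9,10}:10
  |U|=6: {3,4,5,6,7,9}:1  {4,5,6,7,9,10}:6  {5,6,7,8,9,10}:15
  |U|=7: {2,3,4,5,6,7,9}:1  {3,4,5,6,7,9,10}:7  {4,5,6,7,8,9,10}:21
  |U|=8: {1,2,3,4,5,6,7,9}:1  {2,3,4,5,6,7,9,10}:8  {3,4,5,6,7,8,9,10}:28
  |U|=9: {0,1,2,3,4,5,6,7,9}:1  {1,2,3,4,5,6,7,9,10}:9  {2,3,4,5,6,7,8,9,10}:36
  start at 0(r): 45
  start at 8(q): 10
sum over floor = 55

55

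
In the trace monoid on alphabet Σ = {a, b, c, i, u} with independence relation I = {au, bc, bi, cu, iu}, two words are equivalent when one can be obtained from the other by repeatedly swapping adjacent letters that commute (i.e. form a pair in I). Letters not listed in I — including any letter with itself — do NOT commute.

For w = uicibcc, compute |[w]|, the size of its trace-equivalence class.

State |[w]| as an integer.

21

0(u) covers ∅
1(i) covers ∅
2(c) covers 1:i
3(i) covers 2:c
4(b) covers 0:u
5(c) covers 3:i
6(c) covers 5:c
floor of heap: 0:u, 1:i
completions by unplaced set U, small U first (add the entries for U minus each lowest piece of U):
  |U|=1: {4}:1  {6}:1
  |U|=2: {0,4}:1  {4,6}:2  {5,6}:1
  |U|=3: {0,4,6}:3  {3,5,6}:1  {4,5,6}:3
  |U|=4: {0,4,5,6}:6  {2,3,5,6}:1  {3,4,5,6}:4
  |U|=5: {0,3,4,5,6}:10  {1,2,3,5,6}:1  {2,3,4,5,6}:5
  start at 0(u): 6
  start at 1(i): 15
sum over floor = 21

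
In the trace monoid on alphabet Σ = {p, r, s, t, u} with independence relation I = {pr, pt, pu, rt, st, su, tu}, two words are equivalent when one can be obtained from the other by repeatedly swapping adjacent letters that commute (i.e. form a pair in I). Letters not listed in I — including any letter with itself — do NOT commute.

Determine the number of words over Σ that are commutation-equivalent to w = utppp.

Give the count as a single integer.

0(u) covers ∅
1(t) covers ∅
2(p) covers ∅
3(p) covers 2:p
4(p) covers 3:p
floor of heap: 0:u, 1:t, 2:p
completions by unplaced set U, small U first (add the entries for U minus each lowest piece of U):
  |U|=1: {0}:1  {1}:1  {4}:1
  |U|=2: {0,1}:2  {0,4}:2  {1,4}:2  {3,4}:1
  |U|=3: {0,1,4}:6  {0,3,4}:3  {1,3,4}:3  {2,3,4}:1
  start at 0(u): 4
  start at 1(t): 4
  start at 2(p): 12
sum over floor = 20

20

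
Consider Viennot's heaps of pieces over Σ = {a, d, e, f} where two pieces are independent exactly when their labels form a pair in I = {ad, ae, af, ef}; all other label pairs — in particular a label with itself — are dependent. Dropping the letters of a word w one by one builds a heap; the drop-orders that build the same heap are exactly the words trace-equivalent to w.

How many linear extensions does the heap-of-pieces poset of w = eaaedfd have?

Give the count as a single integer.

21

piece 0:e — minimal
piece 1:a — minimal
piece 2:a rests on {1:a}
piece 3:e rests on {0:e}
piece 4:d rests on {3:e}
piece 5:f rests on {4:d}
piece 6:d rests on {5:f}
minimal pieces: {0:e, 1:a}
ways to finish when only these pieces remain (= sum over removing one remaining piece with nothing left below it):
  1 left: {2}→1  {6}→1
  2 left: {1,2}→1  {2,6}→2  {5,6}→1
  3 left: {1,2,6}→3  {2,5,6}→3  {4,5,6}→1
  4 left: {1,2,5,6}→6  {2,4,5,6}→4  {3,4,5,6}→1
  5 left: {0,3,4,5,6}→1  {1,2,4,5,6}→10  {2,3,4,5,6}→5
  placing 0:e first → 15 extensions
  placing 1:a first → 6 extensions
total linear extensions = 21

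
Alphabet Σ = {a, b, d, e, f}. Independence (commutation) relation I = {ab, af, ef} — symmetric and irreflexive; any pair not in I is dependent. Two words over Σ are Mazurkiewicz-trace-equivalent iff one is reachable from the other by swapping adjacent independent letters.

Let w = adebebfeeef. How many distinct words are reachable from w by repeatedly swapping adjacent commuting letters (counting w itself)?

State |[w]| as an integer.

piece 0:a — minimal
piece 1:d rests on {0:a}
piece 2:e rests on {1:d}
piece 3:b rests on {2:e}
piece 4:e rests on {3:b}
piece 5:b rests on {4:e}
piece 6:f rests on {5:b}
piece 7:e rests on {5:b}
piece 8:e rests on {7:e}
piece 9:e rests on {8:e}
piece 10:f rests on {6:f}
minimal pieces: {0:a}
ways to finish when only these pieces remain (= sum over removing one remaining piece with nothing left below it):
  1 left: {9}→1  {10}→1
  2 left: {6,10}→1  {8,9}→1  {9,10}→2
  3 left: {6,9,10}→3  {7,8,9}→1  {8,9,10}→3
  4 left: {6,8,9,10}→6  {7,8,9,10}→4
  5 left: {6,7,8,9,10}→10
  6 left: {5,6,7,8,9,10}→10
  7 left: {4,5,6,7,8,9,10}→10
  8 left: {3,4,5,6,7,8,9,10}→10
  9 left: {2,3,4,5,6,7,8,9,10}→10
  placing 0:a first → 10 extensions

10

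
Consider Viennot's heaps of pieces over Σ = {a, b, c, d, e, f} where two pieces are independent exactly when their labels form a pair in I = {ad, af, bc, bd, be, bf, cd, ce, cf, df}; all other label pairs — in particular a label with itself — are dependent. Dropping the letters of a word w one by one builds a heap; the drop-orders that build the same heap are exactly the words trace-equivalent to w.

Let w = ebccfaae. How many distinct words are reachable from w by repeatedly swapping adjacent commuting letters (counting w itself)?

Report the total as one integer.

#0=e has no predecessor
#1=b has no predecessor
#2=c has no predecessor
#3=c depends on [2:c]
#4=f depends on [0:e]
#5=a depends on [0:e, 1:b, 3:c]
#6=a depends on [5:a]
#7=e depends on [4:f, 6:a]
sources: [0:e, 1:b, 2:c]
N(rest) = Σ N(rest − s) over sources s of rest; N(one piece) = 1:
  size 1 → [7]=1
  size 2 → [4,7]=1  [6,7]=1
  size 3 → [4,6,7]=2  [5,6,7]=1
  size 4 → [1,5,6,7]=1  [3,5,6,7]=1  [4,5,6,7]=3
  size 5 → [0,4,5,6,7]=3  [1,3,5,6,7]=2  [1,4,5,6,7]=4  [2,3,5,6,7]=1  [3,4,5,6,7]=4
  size 6 → [0,1,4,5,6,7]=7  [0,3,4,5,6,7]=7  [1,2,3,5,6,7]=3  [1,3,4,5,6,7]=10  [2,3,4,5,6,7]=5
  first=0(e) contributes 18
  first=1(b) contributes 12
  first=2(c) contributes 24
|[w]| = 54

54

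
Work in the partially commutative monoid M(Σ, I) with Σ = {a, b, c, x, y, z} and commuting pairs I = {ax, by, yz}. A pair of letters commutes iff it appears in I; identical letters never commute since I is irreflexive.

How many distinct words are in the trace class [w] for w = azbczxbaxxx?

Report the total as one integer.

0(a) covers ∅
1(z) covers 0:a
2(b) covers 1:z
3(c) covers 2:b
4(z) covers 3:c
5(x) covers 4:z
6(b) covers 5:x
7(a) covers 6:b
8(x) covers 6:b
9(x) covers 8:x
10(x) covers 9:x
floor of heap: 0:a
completions by unplaced set U, small U first (add the entries for U minus each lowest piece of U):
  |U|=1: {7}:1  {10}:1
  |U|=2: {7,10}:2  {9,10}:1
  |U|=3: {7,9,10}:3  {8,9,10}:1
  |U|=4: {7,8,9,10}:4
  |U|=5: {6,7,8,9,10}:4
  |U|=6: {5,6,7,8,9,10}:4
  |U|=7: {4,5,6,7,8,9,10}:4
  |U|=8: {3,4,5,6,7,8,9,10}:4
  |U|=9: {2,3,4,5,6,7,8,9,10}:4
  start at 0(a): 4

4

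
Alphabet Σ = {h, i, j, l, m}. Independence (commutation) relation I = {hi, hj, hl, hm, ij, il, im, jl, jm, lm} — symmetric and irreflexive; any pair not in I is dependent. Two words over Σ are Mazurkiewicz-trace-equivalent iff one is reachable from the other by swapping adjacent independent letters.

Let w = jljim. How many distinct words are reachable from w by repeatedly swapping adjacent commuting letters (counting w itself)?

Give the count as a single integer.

#0=j has no predecessor
#1=l has no predecessor
#2=j depends on [0:j]
#3=i has no predecessor
#4=m has no predecessor
sources: [0:j, 1:l, 3:i, 4:m]
N(rest) = Σ N(rest − s) over sources s of rest; N(one piece) = 1:
  size 1 → [1]=1  [2]=1  [3]=1  [4]=1
  size 2 → [0,2]=1  [1,2]=2  [1,3]=2  [1,4]=2  [2,3]=2  [2,4]=2  [3,4]=2
  size 3 → [0,1,2]=3  [0,2,3]=3  [0,2,4]=3  [1,2,3]=6  [1,2,4]=6  [1,3,4]=6  [2,3,4]=6
  first=0(j) contributes 24
  first=1(l) contributes 12
  first=3(i) contributes 12
  first=4(m) contributes 12
|[w]| = 60

60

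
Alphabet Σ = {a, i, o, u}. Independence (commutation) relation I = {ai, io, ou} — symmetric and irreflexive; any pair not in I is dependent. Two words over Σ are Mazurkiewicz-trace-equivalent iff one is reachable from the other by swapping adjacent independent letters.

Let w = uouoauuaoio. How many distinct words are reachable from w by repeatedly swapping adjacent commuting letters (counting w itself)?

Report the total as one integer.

drop 0:u onto floor
drop 1:o onto floor
drop 2:u onto {0:u}
drop 3:o onto {1:o}
drop 4:a onto {2:u, 3:o}
drop 5:u onto {4:a}
drop 6:u onto {5:u}
drop 7:a onto {6:u}
drop 8:o onto {7:a}
drop 9:i onto {6:u}
drop 10:o onto {8:o}
ground layer = {0:u, 1:o}
drop-orders for the pieces not yet dropped (sum over which currently-grounded one goes next):
  1 to go: {9} 1  {10} 1
  2 to go: {8,10} 1  {9,10} 2
  3 to go: {7,8,10} 1  {8,9,10} 3
  4 to go: {7,8,9,10} 4
  5 to go: {6,7,8,9,10} 4
  6 to go: {5,6,7,8,9,10} 4
  7 to go: {4,5,6,7,8,9,10} 4
  8 to go: {2,4,5,6,7,8,9,10} 4  {3,4,5,6,7,8,9,10} 4
  9 to go: {0,2,4,5,6,7,8,9,10} 4  {1,3,4,5,6,7,8,9,10} 4  {2,3,4,5,6,7,8,9,10} 8
  if 0:u drops first: 12 orders
  if 1:o drops first: 12 orders
heap linearizations: 24

24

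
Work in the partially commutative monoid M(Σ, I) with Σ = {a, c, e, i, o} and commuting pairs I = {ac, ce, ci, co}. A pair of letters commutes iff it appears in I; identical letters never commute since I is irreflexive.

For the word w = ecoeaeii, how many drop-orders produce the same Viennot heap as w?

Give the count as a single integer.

drop 0:e onto floor
drop 1:c onto floor
drop 2:o onto {0:e}
drop 3:e onto {2:o}
drop 4:a onto {3:e}
drop 5:e onto {4:a}
drop 6:i onto {5:e}
drop 7:i onto {6:i}
ground layer = {0:e, 1:c}
drop-orders for the pieces not yet dropped (sum over which currently-grounded one goes next):
  1 to go: {1} 1  {7} 1
  2 to go: {1,7} 2  {6,7} 1
  3 to go: {1,6,7} 3  {5,6,7} 1
  4 to go: {1,5,6,7} 4  {4,5,6,7} 1
  5 to go: {1,4,5,6,7} 5  {3,4,5,6,7} 1
  6 to go: {1,3,4,5,6,7} 6  {2,3,4,5,6,7} 1
  if 0:e drops first: 7 orders
  if 1:c drops first: 1 orders
heap linearizations: 8

8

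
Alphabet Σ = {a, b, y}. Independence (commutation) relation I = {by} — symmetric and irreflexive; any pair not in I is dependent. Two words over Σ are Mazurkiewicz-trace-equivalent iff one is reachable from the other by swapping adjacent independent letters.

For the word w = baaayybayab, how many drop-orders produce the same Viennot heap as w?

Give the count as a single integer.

3

0(b) covers ∅
1(a) covers 0:b
2(a) covers 1:a
3(a) covers 2:a
4(y) covers 3:a
5(y) covers 4:y
6(b) covers 3:a
7(a) covers 5:y, 6:b
8(y) covers 7:a
9(a) covers 8:y
10(b) covers 9:a
floor of heap: 0:b
completions by unplaced set U, small U first (add the entries for U minus each lowest piece of U):
  |U|=1: {10}:1
  |U|=2: {9,10}:1
  |U|=3: {8,9,10}:1
  |U|=4: {7,8,9,10}:1
  |U|=5: {5,7,8,9,10}:1  {6,7,8,9,10}:1
  |U|=6: {4,5,7,8,9,10}:1  {5,6,7,8,9,10}:2
  |U|=7: {4,5,6,7,8,9,10}:3
  |U|=8: {3,4,5,6,7,8,9,10}:3
  |U|=9: {2,3,4,5,6,7,8,9,10}:3
  start at 0(b): 3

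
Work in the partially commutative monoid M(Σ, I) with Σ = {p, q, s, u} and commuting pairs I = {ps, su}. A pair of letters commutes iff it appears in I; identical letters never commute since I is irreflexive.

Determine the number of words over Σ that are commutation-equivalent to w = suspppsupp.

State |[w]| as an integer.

120

piece 0:s — minimal
piece 1:u — minimal
piece 2:s rests on {0:s}
piece 3:p rests on {1:u}
piece 4:p rests on {3:p}
piece 5:p rests on {4:p}
piece 6:s rests on {2:s}
piece 7:u rests on {5:p}
piece 8:p rests on {7:u}
piece 9:p rests on {8:p}
minimal pieces: {0:s, 1:u}
ways to finish when only these pieces remain (= sum over removing one remaining piece with nothing left below it):
  1 left: {6}→1  {9}→1
  2 left: {2,6}→1  {6,9}→2  {8,9}→1
  3 left: {0,2,6}→1  {2,6,9}→3  {6,8,9}→3  {7,8,9}→1
  4 left: {0,2,6,9}→4  {2,6,8,9}→6  {5,7,8,9}→1  {6,7,8,9}→4
  5 left: {0,2,6,8,9}→10  {2,6,7,8,9}→10  {4,5,7,8,9}→1  {5,6,7,8,9}→5
  6 left: {0,2,6,7,8,9}→20  {2,5,6,7,8,9}→15  {3,4,5,7,8,9}→1  {4,5,6,7,8,9}→6
  7 left: {0,2,5,6,7,8,9}→35  {1,3,4,5,7,8,9}→1  {2,4,5,6,7,8,9}→21  {3,4,5,6,7,8,9}→7
  8 left: {0,2,4,5,6,7,8,9}→56  {1,3,4,5,6,7,8,9}→8  {2,3,4,5,6,7,8,9}→28
  placing 0:s first → 36 extensions
  placing 1:u first → 84 extensions
total linear extensions = 120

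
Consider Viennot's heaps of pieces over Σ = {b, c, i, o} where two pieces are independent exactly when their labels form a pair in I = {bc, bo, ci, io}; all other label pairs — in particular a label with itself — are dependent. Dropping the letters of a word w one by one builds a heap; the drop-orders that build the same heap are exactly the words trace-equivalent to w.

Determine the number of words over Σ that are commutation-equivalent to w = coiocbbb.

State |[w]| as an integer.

0(c) covers ∅
1(o) covers 0:c
2(i) covers ∅
3(o) covers 1:o
4(c) covers 3:o
5(b) covers 2:i
6(b) covers 5:b
7(b) covers 6:b
floor of heap: 0:c, 2:i
completions by unplaced set U, small U first (add the entries for U minus each lowest piece of U):
  |U|=1: {4}:1  {7}:1
  |U|=2: {3,4}:1  {4,7}:2  {6,7}:1
  |U|=3: {1,3,4}:1  {3,4,7}:3  {4,6,7}:3  {5,6,7}:1
  |U|=4: {0,1,3,4}:1  {1,3,4,7}:4  {2,5,6,7}:1  {3,4,6,7}:6  {4,5,6,7}:4
  |U|=5: {0,1,3,4,7}:5  {1,3,4,6,7}:10  {2,4,5,6,7}:5  {3,4,5,6,7}:10
  |U|=6: {0,1,3,4,6,7}:15  {1,3,4,5,6,7}:20  {2,3,4,5,6,7}:15
  start at 0(c): 35
  start at 2(i): 35
sum over floor = 70

70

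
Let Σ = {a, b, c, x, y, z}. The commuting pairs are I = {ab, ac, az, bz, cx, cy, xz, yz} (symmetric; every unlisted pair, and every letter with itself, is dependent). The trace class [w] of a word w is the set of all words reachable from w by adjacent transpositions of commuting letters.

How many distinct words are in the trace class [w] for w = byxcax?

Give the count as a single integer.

drop 0:b onto floor
drop 1:y onto {0:b}
drop 2:x onto {1:y}
drop 3:c onto {0:b}
drop 4:a onto {2:x}
drop 5:x onto {4:a}
ground layer = {0:b}
drop-orders for the pieces not yet dropped (sum over which currently-grounded one goes next):
  1 to go: {3} 1  {5} 1
  2 to go: {3,5} 2  {4,5} 1
  3 to go: {2,4,5} 1  {3,4,5} 3
  4 to go: {1,2,4,5} 1  {2,3,4,5} 4
  if 0:b drops first: 5 orders

5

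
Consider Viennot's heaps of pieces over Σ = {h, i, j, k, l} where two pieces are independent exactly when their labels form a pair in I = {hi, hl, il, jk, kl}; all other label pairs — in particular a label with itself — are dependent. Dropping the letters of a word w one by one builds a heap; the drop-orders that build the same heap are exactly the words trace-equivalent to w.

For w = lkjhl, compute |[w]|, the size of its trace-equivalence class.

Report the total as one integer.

drop 0:l onto floor
drop 1:k onto floor
drop 2:j onto {0:l}
drop 3:h onto {1:k, 2:j}
drop 4:l onto {2:j}
ground layer = {0:l, 1:k}
drop-orders for the pieces not yet dropped (sum over which currently-grounded one goes next):
  1 to go: {3} 1  {4} 1
  2 to go: {1,3} 1  {3,4} 2
  3 to go: {1,3,4} 3  {2,3,4} 2
  if 0:l drops first: 5 orders
  if 1:k drops first: 2 orders
heap linearizations: 7

7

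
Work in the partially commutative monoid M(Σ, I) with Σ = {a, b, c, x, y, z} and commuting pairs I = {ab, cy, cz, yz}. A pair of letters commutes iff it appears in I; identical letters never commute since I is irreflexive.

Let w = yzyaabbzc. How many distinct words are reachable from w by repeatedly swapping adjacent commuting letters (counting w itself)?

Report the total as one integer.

piece 0:y — minimal
piece 1:z — minimal
piece 2:y rests on {0:y}
piece 3:a rests on {1:z, 2:y}
piece 4:a rests on {3:a}
piece 5:b rests on {1:z, 2:y}
piece 6:b rests on {5:b}
piece 7:z rests on {4:a, 6:b}
piece 8:c rests on {4:a, 6:b}
minimal pieces: {0:y, 1:z}
ways to finish when only these pieces remain (= sum over removing one remaining piece with nothing left below it):
  1 left: {7}→1  {8}→1
  2 left: {7,8}→2
  3 left: {4,7,8}→2  {6,7,8}→2
  4 left: {3,4,7,8}→2  {4,6,7,8}→4  {5,6,7,8}→2
  5 left: {3,4,6,7,8}→6  {4,5,6,7,8}→6
  6 left: {3,4,5,6,7,8}→12
  7 left: {1,3,4,5,6,7,8}→12  {2,3,4,5,6,7,8}→12
  placing 0:y first → 24 extensions
  placing 1:z first → 12 extensions
total linear extensions = 36

36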